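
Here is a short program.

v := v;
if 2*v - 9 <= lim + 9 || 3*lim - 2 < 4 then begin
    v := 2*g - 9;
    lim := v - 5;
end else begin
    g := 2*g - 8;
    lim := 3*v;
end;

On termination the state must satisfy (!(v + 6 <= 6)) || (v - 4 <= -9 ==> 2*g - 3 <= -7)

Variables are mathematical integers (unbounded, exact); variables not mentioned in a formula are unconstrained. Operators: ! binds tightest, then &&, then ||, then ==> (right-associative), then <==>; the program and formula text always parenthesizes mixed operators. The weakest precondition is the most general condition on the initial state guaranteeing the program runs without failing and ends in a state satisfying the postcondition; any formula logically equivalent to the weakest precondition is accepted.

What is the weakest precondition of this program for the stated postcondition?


Working backward. After the program, the postcondition (!(v + 6 <= 6)) || (v - 4 <= -9 ==> 2*g - 3 <= -7) must hold; in canonical form it is (!(v <= 0)) || (v <= -5 ==> 2*g <= -4).
Then branch requires (!(2*g <= 9)) || (2*g <= 4 ==> 2*g <= -4); else branch requires (!(v <= 0)) || (v <= -5 ==> 4*g <= 12).
Before the if: ((2*v <= lim + 18 || 3*lim < 6) ==> ((!(2*g <= 9)) || (2*g <= 4 ==> 2*g <= -4))) && ((!(2*v <= lim + 18 || 3*lim < 6)) ==> ((!(v <= 0)) || (v <= -5 ==> 4*g <= 12)))
Before v := v: ((2*v <= lim + 18 || 3*lim < 6) ==> ((!(2*g <= 9)) || (2*g <= 4 ==> 2*g <= -4))) && ((!(2*v <= lim + 18 || 3*lim < 6)) ==> ((!(v <= 0)) || (v <= -5 ==> 4*g <= 12)))
Answer: WP = ((2*v <= lim + 18 || 3*lim < 6) ==> ((!(2*g <= 9)) || (2*g <= 4 ==> 2*g <= -4))) && ((!(2*v <= lim + 18 || 3*lim < 6)) ==> ((!(v <= 0)) || (v <= -5 ==> 4*g <= 12)))


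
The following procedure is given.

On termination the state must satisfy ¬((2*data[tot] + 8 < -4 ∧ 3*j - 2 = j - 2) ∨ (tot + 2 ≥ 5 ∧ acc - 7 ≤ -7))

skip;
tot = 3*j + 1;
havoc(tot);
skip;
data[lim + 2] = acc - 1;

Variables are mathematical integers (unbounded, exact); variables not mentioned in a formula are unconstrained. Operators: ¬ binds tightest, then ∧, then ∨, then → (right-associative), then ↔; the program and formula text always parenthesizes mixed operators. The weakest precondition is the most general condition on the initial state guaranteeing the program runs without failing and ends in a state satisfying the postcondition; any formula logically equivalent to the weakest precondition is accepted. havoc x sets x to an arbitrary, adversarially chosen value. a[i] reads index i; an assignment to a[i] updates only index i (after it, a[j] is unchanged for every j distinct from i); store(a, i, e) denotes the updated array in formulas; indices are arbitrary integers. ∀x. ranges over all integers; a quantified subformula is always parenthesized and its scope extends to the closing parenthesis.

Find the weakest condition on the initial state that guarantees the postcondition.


Working backward. After the program, the postcondition ¬((2*data[tot] + 8 < -4 ∧ 3*j - 2 = j - 2) ∨ (tot + 2 ≥ 5 ∧ acc - 7 ≤ -7)) must hold; in canonical form it is ¬((2*data[tot] < -12 ∧ 2*j = 0) ∨ (tot ≥ 3 ∧ acc ≤ 0)).
Before data[lim + 2] := acc - 1: ¬((2*store(data, lim + 2, acc - 1)[tot] < -12 ∧ 2*j = 0) ∨ (tot ≥ 3 ∧ acc ≤ 0))
Before skip: ¬((2*store(data, lim + 2, acc - 1)[tot] < -12 ∧ 2*j = 0) ∨ (tot ≥ 3 ∧ acc ≤ 0))
Before havoc tot: ∀tot_1. (¬((2*store(data, lim + 2, acc - 1)[tot_1] < -12 ∧ 2*j = 0) ∨ (tot_1 ≥ 3 ∧ acc ≤ 0)))
Before tot := 3*j + 1: ∀tot_1. (¬((2*store(data, lim + 2, acc - 1)[tot_1] < -12 ∧ 2*j = 0) ∨ (tot_1 ≥ 3 ∧ acc ≤ 0)))
Before skip: ∀tot_1. (¬((2*store(data, lim + 2, acc - 1)[tot_1] < -12 ∧ 2*j = 0) ∨ (tot_1 ≥ 3 ∧ acc ≤ 0)))
Answer: WP = ∀tot_1. (¬((2*store(data, lim + 2, acc - 1)[tot_1] < -12 ∧ 2*j = 0) ∨ (tot_1 ≥ 3 ∧ acc ≤ 0)))


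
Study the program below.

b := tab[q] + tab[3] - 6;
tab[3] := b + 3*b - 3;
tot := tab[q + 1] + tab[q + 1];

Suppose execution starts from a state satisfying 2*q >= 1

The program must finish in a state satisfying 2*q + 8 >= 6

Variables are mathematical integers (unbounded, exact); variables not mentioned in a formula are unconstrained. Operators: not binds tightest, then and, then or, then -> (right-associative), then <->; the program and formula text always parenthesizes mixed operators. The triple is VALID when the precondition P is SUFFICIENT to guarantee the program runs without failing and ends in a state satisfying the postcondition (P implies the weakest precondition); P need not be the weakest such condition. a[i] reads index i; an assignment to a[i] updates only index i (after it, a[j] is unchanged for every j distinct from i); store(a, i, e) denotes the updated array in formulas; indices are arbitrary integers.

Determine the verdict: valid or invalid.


Working backward. After the program, the postcondition 2*q + 8 >= 6 must hold; in canonical form it is 2*q >= -2.
Before tot := tab[q + 1] + tab[q + 1]: 2*q >= -2
Before tab[3] := b + 3*b - 3: 2*q >= -2
Before b := tab[q] + tab[3] - 6: 2*q >= -2
The weakest precondition is 2*q >= -2.
Check whether 2*q >= 1 implies it.
Every state satisfying the precondition satisfies the weakest precondition: the implication holds.
Answer: valid


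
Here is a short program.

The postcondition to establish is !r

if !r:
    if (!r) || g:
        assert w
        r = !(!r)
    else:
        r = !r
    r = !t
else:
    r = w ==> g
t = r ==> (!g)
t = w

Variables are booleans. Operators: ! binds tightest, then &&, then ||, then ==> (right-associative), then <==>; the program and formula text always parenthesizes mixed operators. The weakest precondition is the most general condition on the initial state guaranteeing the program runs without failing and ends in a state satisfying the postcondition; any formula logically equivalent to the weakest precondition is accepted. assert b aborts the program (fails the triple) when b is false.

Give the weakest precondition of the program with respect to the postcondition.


Working backward. After the program, !r must hold.
Before t := w: !r
Before t := r ==> (!g): !r
Then branch requires (((!r) || g) ==> (w && t)) && ((!((!r) || g)) ==> t); else branch requires !(w ==> g).
Before the if: ((!r) ==> ((((!r) || g) ==> (w && t)) && ((!((!r) || g)) ==> t))) && (r ==> (!(w ==> g)))
Answer: WP = ((!r) ==> ((((!r) || g) ==> (w && t)) && ((!((!r) || g)) ==> t))) && (r ==> (!(w ==> g)))


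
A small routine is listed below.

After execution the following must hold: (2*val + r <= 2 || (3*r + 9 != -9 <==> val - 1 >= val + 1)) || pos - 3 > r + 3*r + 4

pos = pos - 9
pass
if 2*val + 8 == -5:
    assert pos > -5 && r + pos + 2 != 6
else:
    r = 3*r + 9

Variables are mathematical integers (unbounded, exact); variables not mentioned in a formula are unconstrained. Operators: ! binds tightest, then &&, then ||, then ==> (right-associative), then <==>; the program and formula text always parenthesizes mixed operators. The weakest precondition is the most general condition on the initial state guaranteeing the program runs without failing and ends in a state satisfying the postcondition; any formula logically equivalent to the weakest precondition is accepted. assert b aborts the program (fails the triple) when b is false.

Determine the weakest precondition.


Working backward. After the program, the postcondition (2*val + r <= 2 || (3*r + 9 != -9 <==> val - 1 >= val + 1)) || pos - 3 > r + 3*r + 4 must hold; in canonical form it is r + 2*val <= 2 || (!(3*r != -18)) || pos > 4*r + 7.
Then branch requires pos > -5 && pos + r != 4 && (r + 2*val <= 2 || (!(3*r != -18)) || pos > 4*r + 7); else branch requires 3*r + 2*val <= -7 || (!(9*r != -45)) || pos > 12*r + 43.
Before the if: (2*val == -13 ==> (pos > -5 && pos + r != 4 && (r + 2*val <= 2 || (!(3*r != -18)) || pos > 4*r + 7))) && ((!(2*val == -13)) ==> (3*r + 2*val <= -7 || (!(9*r != -45)) || pos > 12*r + 43))
Before skip: (2*val == -13 ==> (pos > -5 && pos + r != 4 && (r + 2*val <= 2 || (!(3*r != -18)) || pos > 4*r + 7))) && ((!(2*val == -13)) ==> (3*r + 2*val <= -7 || (!(9*r != -45)) || pos > 12*r + 43))
Before pos := pos - 9: (2*val == -13 ==> (pos > 4 && pos + r != 13 && (r + 2*val <= 2 || (!(3*r != -18)) || pos > 4*r + 16))) && ((!(2*val == -13)) ==> (3*r + 2*val <= -7 || (!(9*r != -45)) || pos > 12*r + 52))
Answer: WP = (2*val == -13 ==> (pos > 4 && pos + r != 13 && (r + 2*val <= 2 || (!(3*r != -18)) || pos > 4*r + 16))) && ((!(2*val == -13)) ==> (3*r + 2*val <= -7 || (!(9*r != -45)) || pos > 12*r + 52))


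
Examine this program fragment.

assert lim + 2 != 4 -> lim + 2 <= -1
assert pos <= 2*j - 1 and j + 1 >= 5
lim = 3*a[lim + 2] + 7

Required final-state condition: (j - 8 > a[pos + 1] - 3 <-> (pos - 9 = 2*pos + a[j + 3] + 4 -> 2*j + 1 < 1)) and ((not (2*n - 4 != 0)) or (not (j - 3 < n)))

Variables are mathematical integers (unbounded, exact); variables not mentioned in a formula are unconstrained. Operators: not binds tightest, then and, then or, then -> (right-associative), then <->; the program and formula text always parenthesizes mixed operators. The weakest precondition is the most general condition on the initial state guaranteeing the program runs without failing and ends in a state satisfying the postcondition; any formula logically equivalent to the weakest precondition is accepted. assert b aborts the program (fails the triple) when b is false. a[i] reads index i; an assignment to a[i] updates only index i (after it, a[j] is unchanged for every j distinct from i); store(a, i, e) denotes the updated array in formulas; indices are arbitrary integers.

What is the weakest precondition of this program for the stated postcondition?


Working backward. After the program, the postcondition (j - 8 > a[pos + 1] - 3 <-> (pos - 9 = 2*pos + a[j + 3] + 4 -> 2*j + 1 < 1)) and ((not (2*n - 4 != 0)) or (not (j - 3 < n))) must hold; in canonical form it is (j > a[pos + 1] + 5 <-> (a[j + 3] + pos = -13 -> 2*j < 0)) and ((not (2*n != 4)) or (not (j < n + 3))).
Before lim := 3*a[lim + 2] + 7: (j > a[pos + 1] + 5 <-> (a[j + 3] + pos = -13 -> 2*j < 0)) and ((not (2*n != 4)) or (not (j < n + 3)))
Before assert pos <= 2*j - 1 and j + 1 >= 5: pos <= 2*j - 1 and j >= 4 and (j > a[pos + 1] + 5 <-> (a[j + 3] + pos = -13 -> 2*j < 0)) and ((not (2*n != 4)) or (not (j < n + 3)))
Before assert lim + 2 != 4 -> lim + 2 <= -1: (lim != 2 -> lim <= -3) and pos <= 2*j - 1 and j >= 4 and (j > a[pos + 1] + 5 <-> (a[j + 3] + pos = -13 -> 2*j < 0)) and ((not (2*n != 4)) or (not (j < n + 3)))
Answer: WP = (lim != 2 -> lim <= -3) and pos <= 2*j - 1 and j >= 4 and (j > a[pos + 1] + 5 <-> (a[j + 3] + pos = -13 -> 2*j < 0)) and ((not (2*n != 4)) or (not (j < n + 3)))


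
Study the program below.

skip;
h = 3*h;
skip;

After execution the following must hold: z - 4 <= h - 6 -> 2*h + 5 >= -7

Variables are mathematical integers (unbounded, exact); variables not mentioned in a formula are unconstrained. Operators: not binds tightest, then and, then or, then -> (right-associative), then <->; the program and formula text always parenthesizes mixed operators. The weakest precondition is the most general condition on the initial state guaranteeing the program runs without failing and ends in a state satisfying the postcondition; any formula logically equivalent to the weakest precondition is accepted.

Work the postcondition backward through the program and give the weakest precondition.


Working backward. After the program, the postcondition z - 4 <= h - 6 -> 2*h + 5 >= -7 must hold; in canonical form it is z <= h - 2 -> 2*h >= -12.
Before skip: z <= h - 2 -> 2*h >= -12
Before h := 3*h: z <= 3*h - 2 -> 6*h >= -12
Before skip: z <= 3*h - 2 -> 6*h >= -12
Answer: WP = z <= 3*h - 2 -> 6*h >= -12


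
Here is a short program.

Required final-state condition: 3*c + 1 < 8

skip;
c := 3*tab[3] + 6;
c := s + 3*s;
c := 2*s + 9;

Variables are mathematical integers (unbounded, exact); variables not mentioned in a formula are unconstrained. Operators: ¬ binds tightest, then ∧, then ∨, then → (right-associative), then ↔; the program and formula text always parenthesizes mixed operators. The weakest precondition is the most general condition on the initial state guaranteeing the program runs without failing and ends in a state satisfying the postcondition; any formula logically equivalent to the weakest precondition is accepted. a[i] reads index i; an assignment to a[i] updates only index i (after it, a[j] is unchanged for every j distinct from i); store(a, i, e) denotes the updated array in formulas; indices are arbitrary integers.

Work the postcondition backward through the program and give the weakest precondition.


Working backward. After the program, the postcondition 3*c + 1 < 8 must hold; in canonical form it is 3*c < 7.
Before c := 2*s + 9: 6*s < -20
Before c := s + 3*s: 6*s < -20
Before c := 3*tab[3] + 6: 6*s < -20
Before skip: 6*s < -20
Answer: WP = 6*s < -20


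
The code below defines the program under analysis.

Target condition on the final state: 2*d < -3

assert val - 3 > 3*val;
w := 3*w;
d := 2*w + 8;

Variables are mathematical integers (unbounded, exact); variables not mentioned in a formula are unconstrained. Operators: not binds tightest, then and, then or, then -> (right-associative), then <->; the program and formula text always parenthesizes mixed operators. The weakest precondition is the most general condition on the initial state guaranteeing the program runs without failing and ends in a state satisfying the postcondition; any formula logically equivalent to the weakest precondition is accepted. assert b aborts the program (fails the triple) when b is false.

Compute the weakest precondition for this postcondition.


Working backward. After the program, 2*d < -3 must hold.
Before d := 2*w + 8: 4*w < -19
Before w := 3*w: 12*w < -19
Before assert val - 3 > 3*val: 2*val < -3 and 12*w < -19
Answer: WP = 2*val < -3 and 12*w < -19


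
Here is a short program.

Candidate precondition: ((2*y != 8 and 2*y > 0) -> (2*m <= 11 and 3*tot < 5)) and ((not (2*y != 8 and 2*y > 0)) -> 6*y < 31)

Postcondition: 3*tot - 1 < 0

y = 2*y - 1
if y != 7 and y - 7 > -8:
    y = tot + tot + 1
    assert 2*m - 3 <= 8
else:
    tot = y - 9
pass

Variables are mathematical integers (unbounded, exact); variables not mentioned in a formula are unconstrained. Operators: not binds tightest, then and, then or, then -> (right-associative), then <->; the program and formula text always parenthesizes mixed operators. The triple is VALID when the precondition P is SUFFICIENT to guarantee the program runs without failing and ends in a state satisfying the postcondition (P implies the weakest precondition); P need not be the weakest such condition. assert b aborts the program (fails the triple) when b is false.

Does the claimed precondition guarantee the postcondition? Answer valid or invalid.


Working backward. After the program, the postcondition 3*tot - 1 < 0 must hold; in canonical form it is 3*tot < 1.
Before skip: 3*tot < 1
Then branch requires 2*m <= 11 and 3*tot < 1; else branch requires 3*y < 28.
Before the if: ((y != 7 and y > -1) -> (2*m <= 11 and 3*tot < 1)) and ((not (y != 7 and y > -1)) -> 3*y < 28)
Before y := 2*y - 1: ((2*y != 8 and 2*y > 0) -> (2*m <= 11 and 3*tot < 1)) and ((not (2*y != 8 and 2*y > 0)) -> 6*y < 31)
The weakest precondition is ((2*y != 8 and 2*y > 0) -> (2*m <= 11 and 3*tot < 1)) and ((not (2*y != 8 and 2*y > 0)) -> 6*y < 31).
Check whether ((2*y != 8 and 2*y > 0) -> (2*m <= 11 and 3*tot < 5)) and ((not (2*y != 8 and 2*y > 0)) -> 6*y < 31) implies it.
Countermodel: at the initial state m = 5, tot = 1, y = 1, the precondition holds but the weakest precondition fails.
Answer: invalid


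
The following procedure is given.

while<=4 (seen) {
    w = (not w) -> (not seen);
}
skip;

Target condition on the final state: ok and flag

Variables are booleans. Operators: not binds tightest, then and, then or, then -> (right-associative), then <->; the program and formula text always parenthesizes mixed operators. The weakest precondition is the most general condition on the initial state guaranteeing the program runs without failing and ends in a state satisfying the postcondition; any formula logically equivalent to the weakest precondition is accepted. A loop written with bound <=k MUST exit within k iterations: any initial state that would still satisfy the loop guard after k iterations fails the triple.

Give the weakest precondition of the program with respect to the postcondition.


Working backward. After the program, ok and flag must hold.
Before skip: ok and flag
Before the loop (bound <=4), unroll the exhaustion recursion (WP_0 = exit-now case; WP_j = one more guarded iteration, up to j = 4):
  WP_0: (not seen) and ok and flag
  WP_1: (seen -> ((not seen) and ok and flag)) and ((not seen) -> (ok and flag))
  WP_2: (seen -> ((seen -> ((not seen) and ok and flag)) and ((not seen) -> (ok and flag)))) and ((not seen) -> (ok and flag))
  WP_3: (seen -> ((seen -> ((seen -> ((not seen) and ok and flag)) and ((not seen) -> (ok and flag)))) and ((not seen) -> (ok and flag)))) and ((not seen) -> (ok and flag))
  WP_4: (seen -> ((seen -> ((seen -> ((seen -> ((not seen) and ok and flag)) and ((not seen) -> (ok and flag)))) and ((not seen) -> (ok and flag)))) and ((not seen) -> (ok and flag)))) and ((not seen) -> (ok and flag))
So before the loop: (seen -> ((seen -> ((seen -> ((seen -> ((not seen) and ok and flag)) and ((not seen) -> (ok and flag)))) and ((not seen) -> (ok and flag)))) and ((not seen) -> (ok and flag)))) and ((not seen) -> (ok and flag))
Answer: WP = (seen -> ((seen -> ((seen -> ((seen -> ((not seen) and ok and flag)) and ((not seen) -> (ok and flag)))) and ((not seen) -> (ok and flag)))) and ((not seen) -> (ok and flag)))) and ((not seen) -> (ok and flag))


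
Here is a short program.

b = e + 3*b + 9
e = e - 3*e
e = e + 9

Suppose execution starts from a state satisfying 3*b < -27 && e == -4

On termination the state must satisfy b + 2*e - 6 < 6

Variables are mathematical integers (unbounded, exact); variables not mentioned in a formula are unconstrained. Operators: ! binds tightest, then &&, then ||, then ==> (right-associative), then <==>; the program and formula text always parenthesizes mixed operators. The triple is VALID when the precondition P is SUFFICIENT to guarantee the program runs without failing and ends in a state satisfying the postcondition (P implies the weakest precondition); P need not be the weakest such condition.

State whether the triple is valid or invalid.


Working backward. After the program, the postcondition b + 2*e - 6 < 6 must hold; in canonical form it is b + 2*e < 12.
Before e := e + 9: b + 2*e < -6
Before e := e - 3*e: b < 4*e - 6
Before b := e + 3*b + 9: 3*b < 3*e - 15
The weakest precondition is 3*b < 3*e - 15.
Check whether 3*b < -27 && e == -4 implies it.
Every state satisfying the precondition satisfies the weakest precondition: the implication holds.
Answer: valid


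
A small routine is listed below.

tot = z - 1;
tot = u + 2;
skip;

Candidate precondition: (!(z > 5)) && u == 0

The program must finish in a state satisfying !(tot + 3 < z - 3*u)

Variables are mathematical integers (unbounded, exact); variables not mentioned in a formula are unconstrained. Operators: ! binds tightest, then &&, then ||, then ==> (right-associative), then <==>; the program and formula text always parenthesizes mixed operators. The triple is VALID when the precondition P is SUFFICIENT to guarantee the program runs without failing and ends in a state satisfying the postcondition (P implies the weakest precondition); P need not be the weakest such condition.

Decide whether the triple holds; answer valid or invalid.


Working backward. After the program, the postcondition !(tot + 3 < z - 3*u) must hold; in canonical form it is !(tot + 3*u < z - 3).
Before skip: !(tot + 3*u < z - 3)
Before tot := u + 2: !(4*u < z - 5)
Before tot := z - 1: !(4*u < z - 5)
The weakest precondition is !(4*u < z - 5).
Check whether (!(z > 5)) && u == 0 implies it.
Every state satisfying the precondition satisfies the weakest precondition: the implication holds.
Answer: valid


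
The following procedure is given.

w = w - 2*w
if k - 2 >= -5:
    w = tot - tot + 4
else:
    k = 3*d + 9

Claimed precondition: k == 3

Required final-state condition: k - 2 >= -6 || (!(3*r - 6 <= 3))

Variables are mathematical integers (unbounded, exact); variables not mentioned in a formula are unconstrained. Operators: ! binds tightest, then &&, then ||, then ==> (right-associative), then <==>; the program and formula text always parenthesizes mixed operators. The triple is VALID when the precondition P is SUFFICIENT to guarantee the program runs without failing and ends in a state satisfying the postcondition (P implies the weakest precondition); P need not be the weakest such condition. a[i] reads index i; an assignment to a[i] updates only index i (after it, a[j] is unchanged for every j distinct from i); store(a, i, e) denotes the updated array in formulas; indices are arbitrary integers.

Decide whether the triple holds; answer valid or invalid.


Working backward. After the program, the postcondition k - 2 >= -6 || (!(3*r - 6 <= 3)) must hold; in canonical form it is k >= -4 || (!(3*r <= 9)).
Then branch requires k >= -4 || (!(3*r <= 9)); else branch requires 3*d >= -13 || (!(3*r <= 9)).
Before the if: (k >= -3 ==> (k >= -4 || (!(3*r <= 9)))) && ((!(k >= -3)) ==> (3*d >= -13 || (!(3*r <= 9))))
Before w := w - 2*w: (k >= -3 ==> (k >= -4 || (!(3*r <= 9)))) && ((!(k >= -3)) ==> (3*d >= -13 || (!(3*r <= 9))))
The weakest precondition is (k >= -3 ==> (k >= -4 || (!(3*r <= 9)))) && ((!(k >= -3)) ==> (3*d >= -13 || (!(3*r <= 9)))).
Check whether k == 3 implies it.
Every state satisfying the precondition satisfies the weakest precondition: the implication holds.
Answer: valid


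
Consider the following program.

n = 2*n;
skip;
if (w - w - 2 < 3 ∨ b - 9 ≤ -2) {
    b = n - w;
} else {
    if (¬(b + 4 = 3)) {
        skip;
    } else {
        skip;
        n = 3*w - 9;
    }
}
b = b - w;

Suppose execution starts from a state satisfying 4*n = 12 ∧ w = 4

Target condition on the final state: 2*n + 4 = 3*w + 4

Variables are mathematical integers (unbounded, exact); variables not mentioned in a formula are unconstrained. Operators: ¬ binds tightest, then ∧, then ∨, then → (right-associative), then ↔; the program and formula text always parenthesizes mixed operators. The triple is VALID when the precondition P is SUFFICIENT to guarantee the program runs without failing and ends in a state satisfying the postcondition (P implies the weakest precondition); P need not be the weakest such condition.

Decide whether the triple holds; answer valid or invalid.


Working backward. After the program, the postcondition 2*n + 4 = 3*w + 4 must hold; in canonical form it is 2*n = 3*w.
Before b := b - w: 2*n = 3*w
Then branch requires 2*n = 3*w; else branch requires ((¬(b = -1)) → 2*n = 3*w) ∧ (b = -1 → 3*w = 18).
Before the if: 2*n = 3*w
Before skip: 2*n = 3*w
Before n := 2*n: 4*n = 3*w
The weakest precondition is 4*n = 3*w.
Check whether 4*n = 12 ∧ w = 4 implies it.
Every state satisfying the precondition satisfies the weakest precondition: the implication holds.
Answer: valid


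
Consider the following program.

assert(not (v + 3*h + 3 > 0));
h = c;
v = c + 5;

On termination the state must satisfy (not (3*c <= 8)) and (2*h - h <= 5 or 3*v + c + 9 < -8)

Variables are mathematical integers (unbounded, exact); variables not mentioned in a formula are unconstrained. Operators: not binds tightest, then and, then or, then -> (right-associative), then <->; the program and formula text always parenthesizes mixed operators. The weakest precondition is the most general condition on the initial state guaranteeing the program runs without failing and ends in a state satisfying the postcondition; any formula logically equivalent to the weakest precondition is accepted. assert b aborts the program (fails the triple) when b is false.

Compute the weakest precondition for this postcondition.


Working backward. After the program, the postcondition (not (3*c <= 8)) and (2*h - h <= 5 or 3*v + c + 9 < -8) must hold; in canonical form it is (not (3*c <= 8)) and (h <= 5 or c + 3*v < -17).
Before v := c + 5: (not (3*c <= 8)) and (h <= 5 or 4*c < -32)
Before h := c: (not (3*c <= 8)) and (c <= 5 or 4*c < -32)
Before assert not (v + 3*h + 3 > 0): (not (3*h + v > -3)) and (not (3*c <= 8)) and (c <= 5 or 4*c < -32)
Answer: WP = (not (3*h + v > -3)) and (not (3*c <= 8)) and (c <= 5 or 4*c < -32)


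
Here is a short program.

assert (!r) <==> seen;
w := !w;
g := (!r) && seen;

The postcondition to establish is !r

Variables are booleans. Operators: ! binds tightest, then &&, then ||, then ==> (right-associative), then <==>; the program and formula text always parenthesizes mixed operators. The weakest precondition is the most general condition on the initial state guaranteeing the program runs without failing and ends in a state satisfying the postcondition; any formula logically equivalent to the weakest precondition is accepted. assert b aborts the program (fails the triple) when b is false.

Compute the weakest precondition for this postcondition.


Working backward. After the program, !r must hold.
Before g := (!r) && seen: !r
Before w := !w: !r
Before assert (!r) <==> seen: ((!r) <==> seen) && (!r)
Answer: WP = ((!r) <==> seen) && (!r)


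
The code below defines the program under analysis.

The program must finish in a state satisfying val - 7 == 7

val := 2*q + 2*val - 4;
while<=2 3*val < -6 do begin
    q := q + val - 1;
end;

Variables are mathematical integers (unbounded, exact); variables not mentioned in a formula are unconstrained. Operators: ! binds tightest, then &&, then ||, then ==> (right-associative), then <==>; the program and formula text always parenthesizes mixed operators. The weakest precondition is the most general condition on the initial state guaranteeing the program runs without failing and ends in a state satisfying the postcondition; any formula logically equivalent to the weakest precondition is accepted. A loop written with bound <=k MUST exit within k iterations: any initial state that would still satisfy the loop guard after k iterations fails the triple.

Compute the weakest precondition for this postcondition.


Working backward. After the program, the postcondition val - 7 == 7 must hold; in canonical form it is val == 14.
Before the loop (bound <=2), unroll the exhaustion recursion (WP_0 = exit-now case; WP_j = one more guarded iteration, up to j = 2):
  WP_0: (!(3*val < -6)) && val == 14
  WP_1: (3*val < -6 ==> ((!(3*val < -6)) && val == 14)) && ((!(3*val < -6)) ==> val == 14)
  WP_2: (3*val < -6 ==> ((3*val < -6 ==> ((!(3*val < -6)) && val == 14)) && ((!(3*val < -6)) ==> val == 14))) && ((!(3*val < -6)) ==> val == 14)
So before the loop: (3*val < -6 ==> ((3*val < -6 ==> ((!(3*val < -6)) && val == 14)) && ((!(3*val < -6)) ==> val == 14))) && ((!(3*val < -6)) ==> val == 14)
Before val := 2*q + 2*val - 4: (6*q + 6*val < 6 ==> ((6*q + 6*val < 6 ==> ((!(6*q + 6*val < 6)) && 2*q + 2*val == 18)) && ((!(6*q + 6*val < 6)) ==> 2*q + 2*val == 18))) && ((!(6*q + 6*val < 6)) ==> 2*q + 2*val == 18)
Answer: WP = (6*q + 6*val < 6 ==> ((6*q + 6*val < 6 ==> ((!(6*q + 6*val < 6)) && 2*q + 2*val == 18)) && ((!(6*q + 6*val < 6)) ==> 2*q + 2*val == 18))) && ((!(6*q + 6*val < 6)) ==> 2*q + 2*val == 18)


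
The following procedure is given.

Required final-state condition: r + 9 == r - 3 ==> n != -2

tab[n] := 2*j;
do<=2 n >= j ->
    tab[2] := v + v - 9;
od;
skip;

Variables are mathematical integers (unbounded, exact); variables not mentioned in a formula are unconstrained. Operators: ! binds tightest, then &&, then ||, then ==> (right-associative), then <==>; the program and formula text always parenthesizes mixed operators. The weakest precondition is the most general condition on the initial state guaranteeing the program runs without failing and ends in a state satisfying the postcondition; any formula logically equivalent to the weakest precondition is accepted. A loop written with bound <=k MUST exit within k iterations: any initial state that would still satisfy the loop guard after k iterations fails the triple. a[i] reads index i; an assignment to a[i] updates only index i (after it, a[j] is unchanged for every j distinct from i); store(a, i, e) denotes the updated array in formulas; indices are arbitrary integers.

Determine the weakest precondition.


Working backward. After the program, the postcondition r + 9 == r - 3 ==> n != -2 must hold; in canonical form it is true.
Before skip: true
Before the loop (bound <=2), unroll the exhaustion recursion (WP_0 = exit-now case; WP_j = one more guarded iteration, up to j = 2):
  WP_0: !(n >= j)
  WP_1: n >= j ==> (!(n >= j))
  WP_2: n >= j ==> (n >= j ==> (!(n >= j)))
So before the loop: n >= j ==> (n >= j ==> (!(n >= j)))
Before tab[n] := 2*j: n >= j ==> (n >= j ==> (!(n >= j)))
Answer: WP = n >= j ==> (n >= j ==> (!(n >= j)))


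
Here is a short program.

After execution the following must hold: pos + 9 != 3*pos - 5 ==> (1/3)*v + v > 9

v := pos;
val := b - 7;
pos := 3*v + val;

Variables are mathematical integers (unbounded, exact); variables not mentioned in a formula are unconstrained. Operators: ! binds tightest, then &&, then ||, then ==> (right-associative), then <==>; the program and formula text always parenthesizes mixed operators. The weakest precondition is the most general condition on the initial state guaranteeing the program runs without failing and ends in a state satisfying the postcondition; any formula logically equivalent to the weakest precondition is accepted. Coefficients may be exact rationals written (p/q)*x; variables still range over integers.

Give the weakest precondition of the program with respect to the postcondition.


Working backward. After the program, the postcondition pos + 9 != 3*pos - 5 ==> (1/3)*v + v > 9 must hold; in canonical form it is 2*pos != 14 ==> (4/3)*v > 9.
Before pos := 3*v + val: 6*v + 2*val != 14 ==> (4/3)*v > 9
Before val := b - 7: 2*b + 6*v != 28 ==> (4/3)*v > 9
Before v := pos: 2*b + 6*pos != 28 ==> (4/3)*pos > 9
Answer: WP = 2*b + 6*pos != 28 ==> (4/3)*pos > 9


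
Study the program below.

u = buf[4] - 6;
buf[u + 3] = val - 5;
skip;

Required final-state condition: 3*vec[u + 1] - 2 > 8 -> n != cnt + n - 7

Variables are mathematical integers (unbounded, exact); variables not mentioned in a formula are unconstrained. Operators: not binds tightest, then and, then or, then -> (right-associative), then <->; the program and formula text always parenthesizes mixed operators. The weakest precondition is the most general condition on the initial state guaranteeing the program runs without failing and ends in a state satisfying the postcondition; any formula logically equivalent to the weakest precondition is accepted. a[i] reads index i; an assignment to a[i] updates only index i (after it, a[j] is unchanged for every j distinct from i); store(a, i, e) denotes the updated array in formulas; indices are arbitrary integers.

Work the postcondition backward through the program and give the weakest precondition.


Working backward. After the program, the postcondition 3*vec[u + 1] - 2 > 8 -> n != cnt + n - 7 must hold; in canonical form it is 3*vec[u + 1] > 10 -> cnt != 7.
Before skip: 3*vec[u + 1] > 10 -> cnt != 7
Before buf[u + 3] := val - 5: 3*vec[u + 1] > 10 -> cnt != 7
Before u := buf[4] - 6: 3*vec[buf[4] - 5] > 10 -> cnt != 7
Answer: WP = 3*vec[buf[4] - 5] > 10 -> cnt != 7


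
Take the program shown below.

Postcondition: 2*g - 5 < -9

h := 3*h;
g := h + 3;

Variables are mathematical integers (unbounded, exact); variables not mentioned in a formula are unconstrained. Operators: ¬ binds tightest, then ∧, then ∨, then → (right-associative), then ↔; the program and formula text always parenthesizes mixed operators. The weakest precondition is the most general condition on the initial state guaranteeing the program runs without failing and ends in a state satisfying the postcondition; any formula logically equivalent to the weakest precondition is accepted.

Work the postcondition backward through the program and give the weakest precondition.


Working backward. After the program, the postcondition 2*g - 5 < -9 must hold; in canonical form it is 2*g < -4.
Before g := h + 3: 2*h < -10
Before h := 3*h: 6*h < -10
Answer: WP = 6*h < -10


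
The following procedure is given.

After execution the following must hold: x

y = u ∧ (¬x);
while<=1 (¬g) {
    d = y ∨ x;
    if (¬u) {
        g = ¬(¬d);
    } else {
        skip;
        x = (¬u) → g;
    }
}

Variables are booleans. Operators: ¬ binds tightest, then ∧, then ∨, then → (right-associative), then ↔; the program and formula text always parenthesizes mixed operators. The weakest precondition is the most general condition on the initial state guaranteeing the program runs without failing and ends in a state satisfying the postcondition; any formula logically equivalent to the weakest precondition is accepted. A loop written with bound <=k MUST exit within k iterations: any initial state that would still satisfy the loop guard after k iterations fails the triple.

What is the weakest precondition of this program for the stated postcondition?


Working backward. After the program, x must hold.
Before the loop (bound <=1), unroll the exhaustion recursion (WP_0 = exit-now case; WP_j = one more guarded iteration, up to j = 1):
  WP_0: g ∧ x
  WP_1: ((¬g) → (((¬u) → ((y ∨ x) ∧ x)) ∧ (u → (g ∧ ((¬u) → g))))) ∧ (g → x)
So before the loop: ((¬g) → (((¬u) → ((y ∨ x) ∧ x)) ∧ (u → (g ∧ ((¬u) → g))))) ∧ (g → x)
Before y := u ∧ (¬x): ((¬g) → (((¬u) → (((u ∧ (¬x)) ∨ x) ∧ x)) ∧ (u → (g ∧ ((¬u) → g))))) ∧ (g → x)
Answer: WP = ((¬g) → (((¬u) → (((u ∧ (¬x)) ∨ x) ∧ x)) ∧ (u → (g ∧ ((¬u) → g))))) ∧ (g → x)


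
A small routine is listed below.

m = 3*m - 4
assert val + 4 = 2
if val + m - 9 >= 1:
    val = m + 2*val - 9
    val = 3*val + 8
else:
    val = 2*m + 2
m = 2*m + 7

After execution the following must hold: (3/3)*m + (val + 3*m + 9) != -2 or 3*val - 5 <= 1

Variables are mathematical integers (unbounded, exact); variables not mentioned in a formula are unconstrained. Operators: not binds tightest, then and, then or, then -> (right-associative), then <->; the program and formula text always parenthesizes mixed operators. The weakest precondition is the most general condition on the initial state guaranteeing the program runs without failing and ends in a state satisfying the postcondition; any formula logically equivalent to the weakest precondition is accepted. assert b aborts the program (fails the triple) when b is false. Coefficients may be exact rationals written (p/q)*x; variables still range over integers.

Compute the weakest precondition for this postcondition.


Working backward. After the program, the postcondition (3/3)*m + (val + 3*m + 9) != -2 or 3*val - 5 <= 1 must hold; in canonical form it is 4*m + val != -11 or 3*val <= 6.
Before m := 2*m + 7: 8*m + val != -39 or 3*val <= 6
Then branch requires 11*m + 6*val != -20 or 9*m + 18*val <= 63; else branch requires 10*m != -41 or 6*m <= 0.
Before the if: (m + val >= 10 -> (11*m + 6*val != -20 or 9*m + 18*val <= 63)) and ((not (m + val >= 10)) -> (10*m != -41 or 6*m <= 0))
Before assert val + 4 = 2: val = -2 and (m + val >= 10 -> (11*m + 6*val != -20 or 9*m + 18*val <= 63)) and ((not (m + val >= 10)) -> (10*m != -41 or 6*m <= 0))
Before m := 3*m - 4: val = -2 and (3*m + val >= 14 -> (33*m + 6*val != 24 or 27*m + 18*val <= 99)) and ((not (3*m + val >= 14)) -> (30*m != -1 or 18*m <= 24))
Answer: WP = val = -2 and (3*m + val >= 14 -> (33*m + 6*val != 24 or 27*m + 18*val <= 99)) and ((not (3*m + val >= 14)) -> (30*m != -1 or 18*m <= 24))


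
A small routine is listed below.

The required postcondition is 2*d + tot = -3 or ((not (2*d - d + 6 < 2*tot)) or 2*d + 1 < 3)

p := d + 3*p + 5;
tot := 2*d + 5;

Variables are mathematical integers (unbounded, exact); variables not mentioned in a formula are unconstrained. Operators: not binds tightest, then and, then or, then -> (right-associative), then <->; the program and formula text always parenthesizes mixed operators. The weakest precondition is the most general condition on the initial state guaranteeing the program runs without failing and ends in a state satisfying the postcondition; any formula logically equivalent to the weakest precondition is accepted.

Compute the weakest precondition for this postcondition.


Working backward. After the program, the postcondition 2*d + tot = -3 or ((not (2*d - d + 6 < 2*tot)) or 2*d + 1 < 3) must hold; in canonical form it is 2*d + tot = -3 or (not (d < 2*tot - 6)) or 2*d < 2.
Before tot := 2*d + 5: 4*d = -8 or (not (3*d > -4)) or 2*d < 2
Before p := d + 3*p + 5: 4*d = -8 or (not (3*d > -4)) or 2*d < 2
Answer: WP = 4*d = -8 or (not (3*d > -4)) or 2*d < 2


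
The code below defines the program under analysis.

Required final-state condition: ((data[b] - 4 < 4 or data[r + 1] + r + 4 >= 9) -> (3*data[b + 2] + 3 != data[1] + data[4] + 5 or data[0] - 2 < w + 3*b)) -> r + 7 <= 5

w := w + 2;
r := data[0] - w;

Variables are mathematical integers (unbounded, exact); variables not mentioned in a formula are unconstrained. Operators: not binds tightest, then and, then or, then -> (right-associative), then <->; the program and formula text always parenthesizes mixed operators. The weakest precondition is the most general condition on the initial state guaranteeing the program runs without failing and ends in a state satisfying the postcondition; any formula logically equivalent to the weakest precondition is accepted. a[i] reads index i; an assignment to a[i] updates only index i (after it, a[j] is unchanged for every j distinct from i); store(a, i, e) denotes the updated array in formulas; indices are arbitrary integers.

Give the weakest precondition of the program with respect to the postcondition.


Working backward. After the program, the postcondition ((data[b] - 4 < 4 or data[r + 1] + r + 4 >= 9) -> (3*data[b + 2] + 3 != data[1] + data[4] + 5 or data[0] - 2 < w + 3*b)) -> r + 7 <= 5 must hold; in canonical form it is ((data[b] < 8 or data[r + 1] + r >= 5) -> (3*data[b + 2] != data[1] + data[4] + 2 or data[0] < 3*b + w + 2)) -> r <= -2.
Before r := data[0] - w: ((data[b] < 8 or data[data[0] - w + 1] + data[0] >= w + 5) -> (3*data[b + 2] != data[1] + data[4] + 2 or data[0] < 3*b + w + 2)) -> data[0] <= w - 2
Before w := w + 2: ((data[b] < 8 or data[0] + data[data[0] - w - 1] >= w + 7) -> (3*data[b + 2] != data[1] + data[4] + 2 or data[0] < 3*b + w + 4)) -> data[0] <= w
Answer: WP = ((data[b] < 8 or data[0] + data[data[0] - w - 1] >= w + 7) -> (3*data[b + 2] != data[1] + data[4] + 2 or data[0] < 3*b + w + 4)) -> data[0] <= w


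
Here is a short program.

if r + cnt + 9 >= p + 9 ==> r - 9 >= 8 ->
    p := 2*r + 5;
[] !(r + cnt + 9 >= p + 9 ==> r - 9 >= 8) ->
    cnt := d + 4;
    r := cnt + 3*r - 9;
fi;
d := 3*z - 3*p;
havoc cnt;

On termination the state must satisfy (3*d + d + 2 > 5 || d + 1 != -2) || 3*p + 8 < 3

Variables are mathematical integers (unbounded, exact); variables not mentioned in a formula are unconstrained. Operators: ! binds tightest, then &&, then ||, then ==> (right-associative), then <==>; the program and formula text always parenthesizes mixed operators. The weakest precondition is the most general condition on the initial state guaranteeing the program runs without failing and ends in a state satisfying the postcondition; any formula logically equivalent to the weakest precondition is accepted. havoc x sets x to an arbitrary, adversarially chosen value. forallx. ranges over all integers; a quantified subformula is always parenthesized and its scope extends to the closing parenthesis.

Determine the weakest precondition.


Working backward. After the program, the postcondition (3*d + d + 2 > 5 || d + 1 != -2) || 3*p + 8 < 3 must hold; in canonical form it is 4*d > 3 || d != -3 || 3*p < -5.
Before havoc cnt: 4*d > 3 || d != -3 || 3*p < -5
Before d := 3*z - 3*p: 12*z > 12*p + 3 || 3*z != 3*p - 3 || 3*p < -5
Then branch requires 12*z > 24*r + 63 || 3*z != 6*r + 12 || 6*r < -20; else branch requires 12*z > 12*p + 3 || 3*z != 3*p - 3 || 3*p < -5.
Before the if: ((cnt + r >= p ==> r >= 17) ==> (12*z > 24*r + 63 || 3*z != 6*r + 12 || 6*r < -20)) && ((!(cnt + r >= p ==> r >= 17)) ==> (12*z > 12*p + 3 || 3*z != 3*p - 3 || 3*p < -5))
Answer: WP = ((cnt + r >= p ==> r >= 17) ==> (12*z > 24*r + 63 || 3*z != 6*r + 12 || 6*r < -20)) && ((!(cnt + r >= p ==> r >= 17)) ==> (12*z > 12*p + 3 || 3*z != 3*p - 3 || 3*p < -5))
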